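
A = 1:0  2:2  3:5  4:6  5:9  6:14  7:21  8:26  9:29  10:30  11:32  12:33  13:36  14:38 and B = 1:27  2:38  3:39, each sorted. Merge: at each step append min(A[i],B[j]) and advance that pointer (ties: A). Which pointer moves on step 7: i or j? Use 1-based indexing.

[i=1,j=1] A[i]=0<=B[j]=27 take 0 → i++
[i=2,j=1] A[i]=2<=B[j]=27 take 2 → i++
[i=3,j=1] A[i]=5<=B[j]=27 take 5 → i++
[i=4,j=1] A[i]=6<=B[j]=27 take 6 → i++
[i=5,j=1] A[i]=9<=B[j]=27 take 9 → i++
[i=6,j=1] A[i]=14<=B[j]=27 take 14 → i++
[i=7,j=1] A[i]=21<=B[j]=27 take 21 → i++

i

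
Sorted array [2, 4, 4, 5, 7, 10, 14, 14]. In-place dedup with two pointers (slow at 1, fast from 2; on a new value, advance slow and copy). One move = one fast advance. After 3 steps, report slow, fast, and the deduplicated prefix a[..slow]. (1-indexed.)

slow=3, fast=5, prefix=[2, 4, 5]

slow=1 fast=2: a[fast]=4≠a[slow]=2 write a[2]=4, slow++,fast++
slow=2 fast=3: a[fast]=4=a[slow] dup, fast++
slow=2 fast=4: a[fast]=5≠a[slow]=4 write a[3]=5, slow++,fast++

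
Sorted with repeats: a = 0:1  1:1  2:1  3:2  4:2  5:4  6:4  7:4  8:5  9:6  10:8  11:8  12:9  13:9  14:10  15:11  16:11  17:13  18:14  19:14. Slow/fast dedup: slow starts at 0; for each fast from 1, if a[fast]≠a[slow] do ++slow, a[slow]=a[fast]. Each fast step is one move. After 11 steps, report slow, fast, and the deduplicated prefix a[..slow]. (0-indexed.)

slow=5, fast=12, prefix=[1, 2, 4, 5, 6, 8]

slow=0 fast=1: a[fast]=1=a[slow] dup, fast++
slow=0 fast=2: a[fast]=1=a[slow] dup, fast++
slow=0 fast=3: a[fast]=2≠a[slow]=1 write a[1]=2, slow++,fast++
slow=1 fast=4: a[fast]=2=a[slow] dup, fast++
slow=1 fast=5: a[fast]=4≠a[slow]=2 write a[2]=4, slow++,fast++
slow=2 fast=6: a[fast]=4=a[slow] dup, fast++
slow=2 fast=7: a[fast]=4=a[slow] dup, fast++
slow=2 fast=8: a[fast]=5≠a[slow]=4 write a[3]=5, slow++,fast++
slow=3 fast=9: a[fast]=6≠a[slow]=5 write a[4]=6, slow++,fast++
slow=4 fast=10: a[fast]=8≠a[slow]=6 write a[5]=8, slow++,fast++
slow=5 fast=11: a[fast]=8=a[slow] dup, fast++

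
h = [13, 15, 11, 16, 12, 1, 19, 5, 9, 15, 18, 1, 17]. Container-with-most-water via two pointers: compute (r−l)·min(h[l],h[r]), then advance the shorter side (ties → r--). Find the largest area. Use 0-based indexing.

max area = 165

l=0 r=12: min(13,17)*12=156 best=156 *, l++
l=1 r=12: min(15,17)*11=165 best=165 *, l++
l=2 r=12: min(11,17)*10=110 best=165, l++
l=3 r=12: min(16,17)*9=144 best=165, l++
l=4 r=12: min(12,17)*8=96 best=165, l++
l=5 r=12: min(1,17)*7=7 best=165, l++
l=6 r=12: min(19,17)*6=102 best=165, r--
l=6 r=11: min(19,1)*5=5 best=165, r--
l=6 r=10: min(19,18)*4=72 best=165, r--
l=6 r=9: min(19,15)*3=45 best=165, r--
l=6 r=8: min(19,9)*2=18 best=165, r--
l=6 r=7: min(19,5)*1=5 best=165, r--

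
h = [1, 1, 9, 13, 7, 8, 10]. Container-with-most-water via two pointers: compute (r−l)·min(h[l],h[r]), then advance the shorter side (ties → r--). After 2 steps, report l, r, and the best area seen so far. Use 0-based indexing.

[0,6] min(1,10)*6=6 best=6 * → l++
[1,6] min(1,10)*5=5 best=6 → l++

l=2, r=6, best area=6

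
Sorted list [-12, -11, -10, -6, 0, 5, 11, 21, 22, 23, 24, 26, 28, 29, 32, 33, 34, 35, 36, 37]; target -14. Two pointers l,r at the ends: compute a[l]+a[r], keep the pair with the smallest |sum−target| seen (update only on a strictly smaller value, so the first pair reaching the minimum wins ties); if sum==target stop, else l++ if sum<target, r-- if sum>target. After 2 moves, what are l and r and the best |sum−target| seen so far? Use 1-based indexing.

[1,20] -12+37=25 d=39 * → r--
[1,19] -12+36=24 d=38 * → r--

l=1, r=18, best |Δ|=38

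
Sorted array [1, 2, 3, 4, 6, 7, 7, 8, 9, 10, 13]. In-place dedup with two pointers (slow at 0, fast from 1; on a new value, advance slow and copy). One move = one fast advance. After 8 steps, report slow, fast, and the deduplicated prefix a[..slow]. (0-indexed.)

slow=0 fast=1: a[fast]=2≠a[slow]=1 write a[1]=2, slow++,fast++
slow=1 fast=2: a[fast]=3≠a[slow]=2 write a[2]=3, slow++,fast++
slow=2 fast=3: a[fast]=4≠a[slow]=3 write a[3]=4, slow++,fast++
slow=3 fast=4: a[fast]=6≠a[slow]=4 write a[4]=6, slow++,fast++
slow=4 fast=5: a[fast]=7≠a[slow]=6 write a[5]=7, slow++,fast++
slow=5 fast=6: a[fast]=7=a[slow] dup, fast++
slow=5 fast=7: a[fast]=8≠a[slow]=7 write a[6]=8, slow++,fast++
slow=6 fast=8: a[fast]=9≠a[slow]=8 write a[7]=9, slow++,fast++

slow=7, fast=9, prefix=[1, 2, 3, 4, 6, 7, 8, 9]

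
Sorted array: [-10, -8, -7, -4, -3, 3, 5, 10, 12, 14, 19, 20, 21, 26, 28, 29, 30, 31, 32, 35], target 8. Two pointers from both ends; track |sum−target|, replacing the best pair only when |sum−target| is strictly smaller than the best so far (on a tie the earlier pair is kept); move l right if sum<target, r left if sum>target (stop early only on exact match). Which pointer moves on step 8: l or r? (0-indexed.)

r

[0,19] -10+35=25 d=17 * → r--
[0,18] -10+32=22 d=14 * → r--
[0,17] -10+31=21 d=13 * → r--
[0,16] -10+30=20 d=12 * → r--
[0,15] -10+29=19 d=11 * → r--
[0,14] -10+28=18 d=10 * → r--
[0,13] -10+26=16 d=8 * → r--
[0,12] -10+21=11 d=3 * → r--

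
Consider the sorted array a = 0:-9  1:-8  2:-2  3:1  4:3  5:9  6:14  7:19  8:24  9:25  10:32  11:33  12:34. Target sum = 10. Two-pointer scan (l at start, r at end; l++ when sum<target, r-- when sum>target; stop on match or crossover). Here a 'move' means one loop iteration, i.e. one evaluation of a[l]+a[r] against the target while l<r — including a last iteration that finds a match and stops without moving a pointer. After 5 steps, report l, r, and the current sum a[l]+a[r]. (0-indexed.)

l=0, r=7, sum=10

l=0 r=12: -9+34=25 >10, r--
l=0 r=11: -9+33=24 >10, r--
l=0 r=10: -9+32=23 >10, r--
l=0 r=9: -9+25=16 >10, r--
l=0 r=8: -9+24=15 >10, r--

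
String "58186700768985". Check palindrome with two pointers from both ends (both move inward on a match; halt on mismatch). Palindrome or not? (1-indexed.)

not a palindrome (mismatch at 3,12)

[1,14] '5'=='5' → l++,r--
[2,13] '8'=='8' → l++,r--
[3,12] '1'!='9' → stop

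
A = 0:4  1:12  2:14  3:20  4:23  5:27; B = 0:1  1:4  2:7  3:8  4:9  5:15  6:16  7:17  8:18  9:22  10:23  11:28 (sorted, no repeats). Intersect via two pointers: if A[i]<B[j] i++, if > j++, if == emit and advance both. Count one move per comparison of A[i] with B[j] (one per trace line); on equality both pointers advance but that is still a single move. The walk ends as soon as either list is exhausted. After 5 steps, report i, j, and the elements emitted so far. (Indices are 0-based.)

i=0 j=0: 4>1, j++
i=0 j=1: 4==4 emit, i++,j++
i=1 j=2: 12>7, j++
i=1 j=3: 12>8, j++
i=1 j=4: 12>9, j++

i=1, j=5, emitted=[4]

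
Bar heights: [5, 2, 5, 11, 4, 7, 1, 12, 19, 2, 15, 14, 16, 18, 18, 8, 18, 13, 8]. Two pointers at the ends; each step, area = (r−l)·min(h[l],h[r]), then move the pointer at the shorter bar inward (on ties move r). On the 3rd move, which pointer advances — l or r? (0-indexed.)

l

[0,18] min(5,8)*18=90 best=90 * → l++
[1,18] min(2,8)*17=34 best=90 → l++
[2,18] min(5,8)*16=80 best=90 → l++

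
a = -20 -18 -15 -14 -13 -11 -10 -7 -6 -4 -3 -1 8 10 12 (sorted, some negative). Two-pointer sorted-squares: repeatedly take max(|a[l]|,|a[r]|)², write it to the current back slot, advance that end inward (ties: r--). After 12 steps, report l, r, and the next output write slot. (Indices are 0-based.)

l=9, r=11, next write slot=2

l=0 r=14: |-20|>|12| out[14]=400, l++
l=1 r=14: |-18|>|12| out[13]=324, l++
l=2 r=14: |-15|>|12| out[12]=225, l++
l=3 r=14: |-14|>|12| out[11]=196, l++
l=4 r=14: |-13|>|12| out[10]=169, l++
l=5 r=14: |-11|<=|12| out[9]=144, r--
l=5 r=13: |-11|>|10| out[8]=121, l++
l=6 r=13: |-10|<=|10| out[7]=100, r--
l=6 r=12: |-10|>|8| out[6]=100, l++
l=7 r=12: |-7|<=|8| out[5]=64, r--
l=7 r=11: |-7|>|-1| out[4]=49, l++
l=8 r=11: |-6|>|-1| out[3]=36, l++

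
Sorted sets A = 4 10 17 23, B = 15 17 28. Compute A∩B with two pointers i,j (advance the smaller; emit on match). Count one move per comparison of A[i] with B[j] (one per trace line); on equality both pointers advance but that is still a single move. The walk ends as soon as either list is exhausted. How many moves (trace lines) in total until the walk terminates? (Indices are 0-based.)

5 moves

i=0 j=0: 4<15, i++
i=1 j=0: 10<15, i++
i=2 j=0: 17>15, j++
i=2 j=1: 17==17 emit, i++,j++
i=3 j=2: 23<28, i++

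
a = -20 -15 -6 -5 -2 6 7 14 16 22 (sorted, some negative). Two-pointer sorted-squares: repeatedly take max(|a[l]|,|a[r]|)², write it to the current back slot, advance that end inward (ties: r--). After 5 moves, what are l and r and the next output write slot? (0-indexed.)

l=2, r=6, next write slot=4

l=0 r=9: |-20|<=|22| out[9]=484, r--
l=0 r=8: |-20|>|16| out[8]=400, l++
l=1 r=8: |-15|<=|16| out[7]=256, r--
l=1 r=7: |-15|>|14| out[6]=225, l++
l=2 r=7: |-6|<=|14| out[5]=196, r--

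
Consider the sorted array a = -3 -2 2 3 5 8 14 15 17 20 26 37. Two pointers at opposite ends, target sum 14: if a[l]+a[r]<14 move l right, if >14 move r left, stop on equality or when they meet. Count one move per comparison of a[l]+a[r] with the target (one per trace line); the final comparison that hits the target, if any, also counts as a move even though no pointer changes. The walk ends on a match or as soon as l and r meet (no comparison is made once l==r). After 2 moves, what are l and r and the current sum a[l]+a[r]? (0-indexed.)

[0,11] -3+37=34 >14 → r--
[0,10] -3+26=23 >14 → r--

l=0, r=9, sum=17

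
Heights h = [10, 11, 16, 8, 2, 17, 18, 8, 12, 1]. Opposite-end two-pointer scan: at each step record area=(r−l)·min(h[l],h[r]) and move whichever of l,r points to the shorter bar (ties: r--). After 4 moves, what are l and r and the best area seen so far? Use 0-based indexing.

l=0 r=9: min(10,1)*9=9 best=9 *, r--
l=0 r=8: min(10,12)*8=80 best=80 *, l++
l=1 r=8: min(11,12)*7=77 best=80, l++
l=2 r=8: min(16,12)*6=72 best=80, r--

l=2, r=7, best area=80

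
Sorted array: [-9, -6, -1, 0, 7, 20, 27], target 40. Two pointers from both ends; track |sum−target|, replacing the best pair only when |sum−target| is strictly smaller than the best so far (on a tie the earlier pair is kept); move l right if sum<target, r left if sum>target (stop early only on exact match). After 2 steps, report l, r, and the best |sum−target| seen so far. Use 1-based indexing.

l=3, r=7, best |Δ|=19

l=1 r=7: -9+27=18 d=22 *, l++
l=2 r=7: -6+27=21 d=19 *, l++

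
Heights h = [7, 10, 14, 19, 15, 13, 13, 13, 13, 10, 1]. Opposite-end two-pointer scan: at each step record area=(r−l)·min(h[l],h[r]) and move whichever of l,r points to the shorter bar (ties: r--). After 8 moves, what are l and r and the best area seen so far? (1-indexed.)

[1,11] min(7,1)*10=10 best=10 * → r--
[1,10] min(7,10)*9=63 best=63 * → l++
[2,10] min(10,10)*8=80 best=80 * → r--
[2,9] min(10,13)*7=70 best=80 → l++
[3,9] min(14,13)*6=78 best=80 → r--
[3,8] min(14,13)*5=65 best=80 → r--
[3,7] min(14,13)*4=52 best=80 → r--
[3,6] min(14,13)*3=39 best=80 → r--

l=3, r=5, best area=80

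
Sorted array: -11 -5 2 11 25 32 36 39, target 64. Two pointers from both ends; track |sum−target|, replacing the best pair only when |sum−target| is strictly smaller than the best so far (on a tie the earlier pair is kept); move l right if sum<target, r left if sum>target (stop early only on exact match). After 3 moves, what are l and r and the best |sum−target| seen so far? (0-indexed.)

l=3, r=7, best |Δ|=23

l=0 r=7: -11+39=28 d=36 *, l++
l=1 r=7: -5+39=34 d=30 *, l++
l=2 r=7: 2+39=41 d=23 *, l++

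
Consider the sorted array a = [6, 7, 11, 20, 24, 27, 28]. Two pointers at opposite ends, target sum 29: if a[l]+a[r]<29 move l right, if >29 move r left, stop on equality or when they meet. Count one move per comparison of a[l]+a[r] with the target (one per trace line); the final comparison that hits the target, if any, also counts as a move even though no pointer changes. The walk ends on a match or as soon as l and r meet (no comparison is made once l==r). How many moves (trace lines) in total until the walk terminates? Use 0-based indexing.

6 moves

[0,6] 6+28=34 >29 → r--
[0,5] 6+27=33 >29 → r--
[0,4] 6+24=30 >29 → r--
[0,3] 6+20=26 <29 → l++
[1,3] 7+20=27 <29 → l++
[2,3] 11+20=31 >29 → r--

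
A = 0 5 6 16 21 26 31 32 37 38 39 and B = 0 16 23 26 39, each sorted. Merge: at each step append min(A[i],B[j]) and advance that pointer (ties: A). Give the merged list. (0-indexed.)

[i=0,j=0] A[i]=0<=B[j]=0 take 0 → i++
[i=1,j=0] A[i]=5>B[j]=0 take 0 → j++
[i=1,j=1] A[i]=5<=B[j]=16 take 5 → i++
[i=2,j=1] A[i]=6<=B[j]=16 take 6 → i++
[i=3,j=1] A[i]=16<=B[j]=16 take 16 → i++
[i=4,j=1] A[i]=21>B[j]=16 take 16 → j++
[i=4,j=2] A[i]=21<=B[j]=23 take 21 → i++
[i=5,j=2] A[i]=26>B[j]=23 take 23 → j++
[i=5,j=3] A[i]=26<=B[j]=26 take 26 → i++
[i=6,j=3] A[i]=31>B[j]=26 take 26 → j++
[i=6,j=4] A[i]=31<=B[j]=39 take 31 → i++
[i=7,j=4] A[i]=32<=B[j]=39 take 32 → i++
[i=8,j=4] A[i]=37<=B[j]=39 take 37 → i++
[i=9,j=4] A[i]=38<=B[j]=39 take 38 → i++
[i=10,j=4] A[i]=39<=B[j]=39 take 39 → i++
[i=11,j=4] A done, take B[j]=39 → j++

[0, 0, 5, 6, 16, 16, 21, 23, 26, 26, 31, 32, 37, 38, 39, 39]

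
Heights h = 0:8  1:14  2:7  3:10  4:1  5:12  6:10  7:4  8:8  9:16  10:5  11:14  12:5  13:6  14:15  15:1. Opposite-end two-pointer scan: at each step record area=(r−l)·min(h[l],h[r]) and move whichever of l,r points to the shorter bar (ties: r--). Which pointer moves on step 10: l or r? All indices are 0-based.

[0,15] min(8,1)*15=15 best=15 * → r--
[0,14] min(8,15)*14=112 best=112 * → l++
[1,14] min(14,15)*13=182 best=182 * → l++
[2,14] min(7,15)*12=84 best=182 → l++
[3,14] min(10,15)*11=110 best=182 → l++
[4,14] min(1,15)*10=10 best=182 → l++
[5,14] min(12,15)*9=108 best=182 → l++
[6,14] min(10,15)*8=80 best=182 → l++
[7,14] min(4,15)*7=28 best=182 → l++
[8,14] min(8,15)*6=48 best=182 → l++

l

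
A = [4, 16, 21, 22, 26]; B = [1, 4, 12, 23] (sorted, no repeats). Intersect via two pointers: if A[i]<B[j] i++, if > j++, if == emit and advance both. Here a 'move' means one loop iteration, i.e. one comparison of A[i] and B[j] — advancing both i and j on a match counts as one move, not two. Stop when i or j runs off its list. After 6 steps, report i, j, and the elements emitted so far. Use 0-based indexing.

[i=0,j=0] 4>1 → j++
[i=0,j=1] 4==4 emit → i++,j++
[i=1,j=2] 16>12 → j++
[i=1,j=3] 16<23 → i++
[i=2,j=3] 21<23 → i++
[i=3,j=3] 22<23 → i++

i=4, j=3, emitted=[4]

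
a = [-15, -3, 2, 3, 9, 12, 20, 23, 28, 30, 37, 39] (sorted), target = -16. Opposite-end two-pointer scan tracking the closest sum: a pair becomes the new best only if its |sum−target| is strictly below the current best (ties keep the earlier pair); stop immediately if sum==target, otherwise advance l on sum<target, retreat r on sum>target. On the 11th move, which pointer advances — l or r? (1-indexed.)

l

[1,12] -15+39=24 d=40 * → r--
[1,11] -15+37=22 d=38 * → r--
[1,10] -15+30=15 d=31 * → r--
[1,9] -15+28=13 d=29 * → r--
[1,8] -15+23=8 d=24 * → r--
[1,7] -15+20=5 d=21 * → r--
[1,6] -15+12=-3 d=13 * → r--
[1,5] -15+9=-6 d=10 * → r--
[1,4] -15+3=-12 d=4 * → r--
[1,3] -15+2=-13 d=3 * → r--
[1,2] -15+-3=-18 d=2 * → l++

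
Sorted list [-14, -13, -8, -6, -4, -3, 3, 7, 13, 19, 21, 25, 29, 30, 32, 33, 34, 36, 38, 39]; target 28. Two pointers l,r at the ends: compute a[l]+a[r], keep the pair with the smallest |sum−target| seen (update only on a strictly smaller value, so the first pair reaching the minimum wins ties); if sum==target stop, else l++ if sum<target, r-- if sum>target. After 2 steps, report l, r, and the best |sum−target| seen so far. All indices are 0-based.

l=2, r=19, best |Δ|=2

l=0 r=19: -14+39=25 d=3 *, l++
l=1 r=19: -13+39=26 d=2 *, l++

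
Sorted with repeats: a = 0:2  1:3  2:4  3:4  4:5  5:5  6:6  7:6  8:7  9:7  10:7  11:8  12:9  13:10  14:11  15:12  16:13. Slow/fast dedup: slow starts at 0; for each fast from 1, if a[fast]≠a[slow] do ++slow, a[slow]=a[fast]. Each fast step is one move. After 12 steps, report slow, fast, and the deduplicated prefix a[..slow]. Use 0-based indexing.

slow=7, fast=13, prefix=[2, 3, 4, 5, 6, 7, 8, 9]

slow=0 fast=1: a[fast]=3≠a[slow]=2 write a[1]=3, slow++,fast++
slow=1 fast=2: a[fast]=4≠a[slow]=3 write a[2]=4, slow++,fast++
slow=2 fast=3: a[fast]=4=a[slow] dup, fast++
slow=2 fast=4: a[fast]=5≠a[slow]=4 write a[3]=5, slow++,fast++
slow=3 fast=5: a[fast]=5=a[slow] dup, fast++
slow=3 fast=6: a[fast]=6≠a[slow]=5 write a[4]=6, slow++,fast++
slow=4 fast=7: a[fast]=6=a[slow] dup, fast++
slow=4 fast=8: a[fast]=7≠a[slow]=6 write a[5]=7, slow++,fast++
slow=5 fast=9: a[fast]=7=a[slow] dup, fast++
slow=5 fast=10: a[fast]=7=a[slow] dup, fast++
slow=5 fast=11: a[fast]=8≠a[slow]=7 write a[6]=8, slow++,fast++
slow=6 fast=12: a[fast]=9≠a[slow]=8 write a[7]=9, slow++,fast++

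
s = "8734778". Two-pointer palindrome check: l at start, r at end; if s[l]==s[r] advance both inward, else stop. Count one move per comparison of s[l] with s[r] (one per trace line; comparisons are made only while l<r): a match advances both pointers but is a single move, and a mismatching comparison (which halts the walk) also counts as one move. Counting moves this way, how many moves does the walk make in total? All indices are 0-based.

[0,6] '8'=='8' → l++,r--
[1,5] '7'=='7' → l++,r--
[2,4] '3'!='7' → stop

3 moves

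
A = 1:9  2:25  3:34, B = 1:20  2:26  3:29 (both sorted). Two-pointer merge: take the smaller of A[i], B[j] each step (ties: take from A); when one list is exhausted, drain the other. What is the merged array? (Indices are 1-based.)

[9, 20, 25, 26, 29, 34]

[i=1,j=1] A[i]=9<=B[j]=20 take 9 → i++
[i=2,j=1] A[i]=25>B[j]=20 take 20 → j++
[i=2,j=2] A[i]=25<=B[j]=26 take 25 → i++
[i=3,j=2] A[i]=34>B[j]=26 take 26 → j++
[i=3,j=3] A[i]=34>B[j]=29 take 29 → j++
[i=3,j=4] B done, take A[i]=34 → i++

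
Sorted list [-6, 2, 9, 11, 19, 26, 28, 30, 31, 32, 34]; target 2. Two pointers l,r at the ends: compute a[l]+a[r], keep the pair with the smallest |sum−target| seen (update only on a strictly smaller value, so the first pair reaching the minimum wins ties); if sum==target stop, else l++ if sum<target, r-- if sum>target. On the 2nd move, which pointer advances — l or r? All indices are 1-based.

r

l=1 r=11: -6+34=28 d=26 *, r--
l=1 r=10: -6+32=26 d=24 *, r--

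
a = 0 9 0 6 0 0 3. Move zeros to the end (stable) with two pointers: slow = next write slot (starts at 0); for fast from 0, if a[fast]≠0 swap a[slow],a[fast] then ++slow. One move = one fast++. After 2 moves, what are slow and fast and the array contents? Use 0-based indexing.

(s=0,f=0) a[fast]=0 → fast++
(s=0,f=1) a[fast]=9≠0 swap→a[0]=9 → slow++,fast++

slow=1, fast=2, a=[9, 0, 0, 6, 0, 0, 3]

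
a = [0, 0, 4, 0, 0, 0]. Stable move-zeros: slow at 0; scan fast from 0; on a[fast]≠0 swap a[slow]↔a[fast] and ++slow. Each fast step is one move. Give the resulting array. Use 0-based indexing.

[4, 0, 0, 0, 0, 0]

slow=0 fast=0: a[fast]=0, fast++
slow=0 fast=1: a[fast]=0, fast++
slow=0 fast=2: a[fast]=4≠0 swap→a[0]=4, slow++,fast++
slow=1 fast=3: a[fast]=0, fast++
slow=1 fast=4: a[fast]=0, fast++
slow=1 fast=5: a[fast]=0, fast++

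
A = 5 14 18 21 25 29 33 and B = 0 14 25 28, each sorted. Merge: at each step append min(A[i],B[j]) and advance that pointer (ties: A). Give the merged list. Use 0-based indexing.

[0, 5, 14, 14, 18, 21, 25, 25, 28, 29, 33]

i=0 j=0: A[i]=5>B[j]=0 take 0, j++
i=0 j=1: A[i]=5<=B[j]=14 take 5, i++
i=1 j=1: A[i]=14<=B[j]=14 take 14, i++
i=2 j=1: A[i]=18>B[j]=14 take 14, j++
i=2 j=2: A[i]=18<=B[j]=25 take 18, i++
i=3 j=2: A[i]=21<=B[j]=25 take 21, i++
i=4 j=2: A[i]=25<=B[j]=25 take 25, i++
i=5 j=2: A[i]=29>B[j]=25 take 25, j++
i=5 j=3: A[i]=29>B[j]=28 take 28, j++
i=5 j=4: B done, take A[i]=29, i++
i=6 j=4: B done, take A[i]=33, i++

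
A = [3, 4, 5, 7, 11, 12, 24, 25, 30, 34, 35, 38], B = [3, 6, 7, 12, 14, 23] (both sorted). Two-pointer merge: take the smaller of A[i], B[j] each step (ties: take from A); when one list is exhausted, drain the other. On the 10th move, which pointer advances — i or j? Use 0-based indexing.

i=0 j=0: A[i]=3<=B[j]=3 take 3, i++
i=1 j=0: A[i]=4>B[j]=3 take 3, j++
i=1 j=1: A[i]=4<=B[j]=6 take 4, i++
i=2 j=1: A[i]=5<=B[j]=6 take 5, i++
i=3 j=1: A[i]=7>B[j]=6 take 6, j++
i=3 j=2: A[i]=7<=B[j]=7 take 7, i++
i=4 j=2: A[i]=11>B[j]=7 take 7, j++
i=4 j=3: A[i]=11<=B[j]=12 take 11, i++
i=5 j=3: A[i]=12<=B[j]=12 take 12, i++
i=6 j=3: A[i]=24>B[j]=12 take 12, j++

j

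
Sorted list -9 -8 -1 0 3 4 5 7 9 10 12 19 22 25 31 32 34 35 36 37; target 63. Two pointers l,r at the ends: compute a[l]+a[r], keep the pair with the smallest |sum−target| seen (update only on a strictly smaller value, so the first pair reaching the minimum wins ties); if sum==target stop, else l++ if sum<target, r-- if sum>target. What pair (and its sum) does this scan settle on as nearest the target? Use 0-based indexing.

l=0 r=19: -9+37=28 d=35 *, l++
l=1 r=19: -8+37=29 d=34 *, l++
l=2 r=19: -1+37=36 d=27 *, l++
l=3 r=19: 0+37=37 d=26 *, l++
l=4 r=19: 3+37=40 d=23 *, l++
l=5 r=19: 4+37=41 d=22 *, l++
l=6 r=19: 5+37=42 d=21 *, l++
l=7 r=19: 7+37=44 d=19 *, l++
l=8 r=19: 9+37=46 d=17 *, l++
l=9 r=19: 10+37=47 d=16 *, l++
l=10 r=19: 12+37=49 d=14 *, l++
l=11 r=19: 19+37=56 d=7 *, l++
l=12 r=19: 22+37=59 d=4 *, l++
l=13 r=19: 25+37=62 d=1 *, l++
l=14 r=19: 31+37=68 d=5, r--
l=14 r=18: 31+36=67 d=4, r--
l=14 r=17: 31+35=66 d=3, r--
l=14 r=16: 31+34=65 d=2, r--
l=14 r=15: 31+32=63 d=0 *, stop

pair (31, 32) with sum 63 (|Δ|=0)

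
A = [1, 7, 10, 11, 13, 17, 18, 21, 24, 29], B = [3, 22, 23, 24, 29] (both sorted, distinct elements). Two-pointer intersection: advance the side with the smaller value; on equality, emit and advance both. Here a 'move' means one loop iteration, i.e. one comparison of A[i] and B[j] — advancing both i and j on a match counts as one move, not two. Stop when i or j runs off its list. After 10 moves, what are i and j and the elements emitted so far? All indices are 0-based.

i=0 j=0: 1<3, i++
i=1 j=0: 7>3, j++
i=1 j=1: 7<22, i++
i=2 j=1: 10<22, i++
i=3 j=1: 11<22, i++
i=4 j=1: 13<22, i++
i=5 j=1: 17<22, i++
i=6 j=1: 18<22, i++
i=7 j=1: 21<22, i++
i=8 j=1: 24>22, j++

i=8, j=2, emitted=[]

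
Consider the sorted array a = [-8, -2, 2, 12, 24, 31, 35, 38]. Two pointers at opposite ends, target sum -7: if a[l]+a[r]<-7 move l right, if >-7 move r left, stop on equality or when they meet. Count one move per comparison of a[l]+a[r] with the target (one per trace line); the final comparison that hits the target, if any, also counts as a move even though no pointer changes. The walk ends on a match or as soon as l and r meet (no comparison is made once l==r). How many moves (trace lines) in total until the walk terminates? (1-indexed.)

7 moves

[1,8] -8+38=30 >-7 → r--
[1,7] -8+35=27 >-7 → r--
[1,6] -8+31=23 >-7 → r--
[1,5] -8+24=16 >-7 → r--
[1,4] -8+12=4 >-7 → r--
[1,3] -8+2=-6 >-7 → r--
[1,2] -8+-2=-10 <-7 → l++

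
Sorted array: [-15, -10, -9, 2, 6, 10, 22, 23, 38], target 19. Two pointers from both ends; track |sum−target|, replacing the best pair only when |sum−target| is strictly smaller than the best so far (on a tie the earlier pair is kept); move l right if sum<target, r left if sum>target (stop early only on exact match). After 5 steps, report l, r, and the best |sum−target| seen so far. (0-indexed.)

[0,8] -15+38=23 d=4 * → r--
[0,7] -15+23=8 d=11 → l++
[1,7] -10+23=13 d=6 → l++
[2,7] -9+23=14 d=5 → l++
[3,7] 2+23=25 d=6 → r--

l=3, r=6, best |Δ|=4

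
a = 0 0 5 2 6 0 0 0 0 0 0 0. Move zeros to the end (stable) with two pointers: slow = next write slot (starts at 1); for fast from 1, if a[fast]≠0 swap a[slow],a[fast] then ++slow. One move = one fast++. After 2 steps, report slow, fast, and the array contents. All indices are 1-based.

slow=1, fast=3, a=[0, 0, 5, 2, 6, 0, 0, 0, 0, 0, 0, 0]

slow=1 fast=1: a[fast]=0, fast++
slow=1 fast=2: a[fast]=0, fast++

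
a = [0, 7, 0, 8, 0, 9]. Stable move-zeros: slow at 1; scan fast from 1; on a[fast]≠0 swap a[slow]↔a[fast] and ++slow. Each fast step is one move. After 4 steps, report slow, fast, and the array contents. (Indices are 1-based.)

slow=1 fast=1: a[fast]=0, fast++
slow=1 fast=2: a[fast]=7≠0 swap→a[1]=7, slow++,fast++
slow=2 fast=3: a[fast]=0, fast++
slow=2 fast=4: a[fast]=8≠0 swap→a[2]=8, slow++,fast++

slow=3, fast=5, a=[7, 8, 0, 0, 0, 9]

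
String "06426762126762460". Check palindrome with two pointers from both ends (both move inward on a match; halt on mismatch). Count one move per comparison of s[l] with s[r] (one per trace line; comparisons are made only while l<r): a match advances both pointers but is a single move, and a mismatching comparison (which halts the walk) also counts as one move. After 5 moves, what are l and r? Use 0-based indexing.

l=5, r=11

l=0 r=16: '0'=='0', l++,r--
l=1 r=15: '6'=='6', l++,r--
l=2 r=14: '4'=='4', l++,r--
l=3 r=13: '2'=='2', l++,r--
l=4 r=12: '6'=='6', l++,r--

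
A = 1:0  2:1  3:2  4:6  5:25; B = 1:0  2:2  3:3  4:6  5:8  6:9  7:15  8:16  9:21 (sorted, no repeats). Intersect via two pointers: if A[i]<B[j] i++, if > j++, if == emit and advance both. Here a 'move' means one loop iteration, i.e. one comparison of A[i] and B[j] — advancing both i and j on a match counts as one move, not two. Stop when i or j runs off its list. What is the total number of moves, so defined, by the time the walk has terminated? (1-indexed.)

[i=1,j=1] 0==0 emit → i++,j++
[i=2,j=2] 1<2 → i++
[i=3,j=2] 2==2 emit → i++,j++
[i=4,j=3] 6>3 → j++
[i=4,j=4] 6==6 emit → i++,j++
[i=5,j=5] 25>8 → j++
[i=5,j=6] 25>9 → j++
[i=5,j=7] 25>15 → j++
[i=5,j=8] 25>16 → j++
[i=5,j=9] 25>21 → j++

10 moves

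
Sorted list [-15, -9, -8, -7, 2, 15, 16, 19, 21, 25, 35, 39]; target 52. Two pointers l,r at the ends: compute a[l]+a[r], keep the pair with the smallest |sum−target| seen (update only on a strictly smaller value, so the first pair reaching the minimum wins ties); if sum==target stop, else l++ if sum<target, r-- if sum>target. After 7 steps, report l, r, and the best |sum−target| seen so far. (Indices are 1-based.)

l=7, r=11, best |Δ|=2

l=1 r=12: -15+39=24 d=28 *, l++
l=2 r=12: -9+39=30 d=22 *, l++
l=3 r=12: -8+39=31 d=21 *, l++
l=4 r=12: -7+39=32 d=20 *, l++
l=5 r=12: 2+39=41 d=11 *, l++
l=6 r=12: 15+39=54 d=2 *, r--
l=6 r=11: 15+35=50 d=2, l++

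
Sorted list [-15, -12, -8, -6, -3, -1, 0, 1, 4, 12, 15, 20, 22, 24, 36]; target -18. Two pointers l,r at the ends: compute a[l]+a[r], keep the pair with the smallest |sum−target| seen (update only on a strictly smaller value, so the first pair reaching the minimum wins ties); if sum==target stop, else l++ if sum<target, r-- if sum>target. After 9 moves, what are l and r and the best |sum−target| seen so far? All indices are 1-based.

l=1, r=6, best |Δ|=3

[1,15] -15+36=21 d=39 * → r--
[1,14] -15+24=9 d=27 * → r--
[1,13] -15+22=7 d=25 * → r--
[1,12] -15+20=5 d=23 * → r--
[1,11] -15+15=0 d=18 * → r--
[1,10] -15+12=-3 d=15 * → r--
[1,9] -15+4=-11 d=7 * → r--
[1,8] -15+1=-14 d=4 * → r--
[1,7] -15+0=-15 d=3 * → r--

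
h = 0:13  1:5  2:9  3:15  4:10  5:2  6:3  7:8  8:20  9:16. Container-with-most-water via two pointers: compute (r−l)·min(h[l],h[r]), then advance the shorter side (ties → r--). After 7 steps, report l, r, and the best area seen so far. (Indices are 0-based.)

l=7, r=9, best area=117

[0,9] min(13,16)*9=117 best=117 * → l++
[1,9] min(5,16)*8=40 best=117 → l++
[2,9] min(9,16)*7=63 best=117 → l++
[3,9] min(15,16)*6=90 best=117 → l++
[4,9] min(10,16)*5=50 best=117 → l++
[5,9] min(2,16)*4=8 best=117 → l++
[6,9] min(3,16)*3=9 best=117 → l++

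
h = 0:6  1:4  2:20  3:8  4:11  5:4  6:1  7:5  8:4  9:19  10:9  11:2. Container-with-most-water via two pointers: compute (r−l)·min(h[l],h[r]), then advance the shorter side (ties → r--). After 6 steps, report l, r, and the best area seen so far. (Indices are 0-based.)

l=2, r=7, best area=133

l=0 r=11: min(6,2)*11=22 best=22 *, r--
l=0 r=10: min(6,9)*10=60 best=60 *, l++
l=1 r=10: min(4,9)*9=36 best=60, l++
l=2 r=10: min(20,9)*8=72 best=72 *, r--
l=2 r=9: min(20,19)*7=133 best=133 *, r--
l=2 r=8: min(20,4)*6=24 best=133, r--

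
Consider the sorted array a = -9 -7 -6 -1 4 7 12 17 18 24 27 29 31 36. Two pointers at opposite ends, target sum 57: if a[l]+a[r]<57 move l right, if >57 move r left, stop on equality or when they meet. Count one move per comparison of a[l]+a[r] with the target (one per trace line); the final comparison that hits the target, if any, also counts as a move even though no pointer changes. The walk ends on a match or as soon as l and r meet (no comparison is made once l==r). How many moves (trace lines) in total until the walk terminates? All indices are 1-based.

[1,14] -9+36=27 <57 → l++
[2,14] -7+36=29 <57 → l++
[3,14] -6+36=30 <57 → l++
[4,14] -1+36=35 <57 → l++
[5,14] 4+36=40 <57 → l++
[6,14] 7+36=43 <57 → l++
[7,14] 12+36=48 <57 → l++
[8,14] 17+36=53 <57 → l++
[9,14] 18+36=54 <57 → l++
[10,14] 24+36=60 >57 → r--
[10,13] 24+31=55 <57 → l++
[11,13] 27+31=58 >57 → r--
[11,12] 27+29=56 <57 → l++

13 moves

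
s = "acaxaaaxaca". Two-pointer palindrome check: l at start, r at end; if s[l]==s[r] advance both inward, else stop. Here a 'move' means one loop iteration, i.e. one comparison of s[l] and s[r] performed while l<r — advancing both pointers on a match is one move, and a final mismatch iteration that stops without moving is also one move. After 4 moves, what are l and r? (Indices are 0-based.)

[0,10] 'a'=='a' → l++,r--
[1,9] 'c'=='c' → l++,r--
[2,8] 'a'=='a' → l++,r--
[3,7] 'x'=='x' → l++,r--

l=4, r=6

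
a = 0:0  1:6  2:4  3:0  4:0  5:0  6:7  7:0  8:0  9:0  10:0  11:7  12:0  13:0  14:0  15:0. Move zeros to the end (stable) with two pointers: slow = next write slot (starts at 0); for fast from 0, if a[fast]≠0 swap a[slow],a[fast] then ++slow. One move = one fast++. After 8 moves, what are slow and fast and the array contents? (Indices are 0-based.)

slow=0 fast=0: a[fast]=0, fast++
slow=0 fast=1: a[fast]=6≠0 swap→a[0]=6, slow++,fast++
slow=1 fast=2: a[fast]=4≠0 swap→a[1]=4, slow++,fast++
slow=2 fast=3: a[fast]=0, fast++
slow=2 fast=4: a[fast]=0, fast++
slow=2 fast=5: a[fast]=0, fast++
slow=2 fast=6: a[fast]=7≠0 swap→a[2]=7, slow++,fast++
slow=3 fast=7: a[fast]=0, fast++

slow=3, fast=8, a=[6, 4, 7, 0, 0, 0, 0, 0, 0, 0, 0, 7, 0, 0, 0, 0]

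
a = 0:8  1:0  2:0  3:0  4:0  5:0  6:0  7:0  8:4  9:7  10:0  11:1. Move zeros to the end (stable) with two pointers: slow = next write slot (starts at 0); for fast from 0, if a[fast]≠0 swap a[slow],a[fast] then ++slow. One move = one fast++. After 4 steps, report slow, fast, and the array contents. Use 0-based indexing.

slow=1, fast=4, a=[8, 0, 0, 0, 0, 0, 0, 0, 4, 7, 0, 1]

(s=0,f=0) a[fast]=8≠0 swap→a[0]=8 → slow++,fast++
(s=1,f=1) a[fast]=0 → fast++
(s=1,f=2) a[fast]=0 → fast++
(s=1,f=3) a[fast]=0 → fast++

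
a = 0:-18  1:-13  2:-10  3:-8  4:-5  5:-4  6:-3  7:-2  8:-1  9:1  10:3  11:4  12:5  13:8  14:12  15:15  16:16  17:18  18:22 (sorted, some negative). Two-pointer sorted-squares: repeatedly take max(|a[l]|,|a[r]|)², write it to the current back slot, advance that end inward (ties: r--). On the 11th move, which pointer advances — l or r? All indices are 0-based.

[0,18] |-18|<=|22| out[18]=484 → r--
[0,17] |-18|<=|18| out[17]=324 → r--
[0,16] |-18|>|16| out[16]=324 → l++
[1,16] |-13|<=|16| out[15]=256 → r--
[1,15] |-13|<=|15| out[14]=225 → r--
[1,14] |-13|>|12| out[13]=169 → l++
[2,14] |-10|<=|12| out[12]=144 → r--
[2,13] |-10|>|8| out[11]=100 → l++
[3,13] |-8|<=|8| out[10]=64 → r--
[3,12] |-8|>|5| out[9]=64 → l++
[4,12] |-5|<=|5| out[8]=25 → r--

r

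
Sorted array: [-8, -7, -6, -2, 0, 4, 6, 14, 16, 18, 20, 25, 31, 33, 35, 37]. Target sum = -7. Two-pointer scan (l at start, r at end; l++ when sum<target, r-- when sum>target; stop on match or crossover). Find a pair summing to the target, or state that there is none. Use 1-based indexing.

l=1 r=16: -8+37=29 >-7, r--
l=1 r=15: -8+35=27 >-7, r--
l=1 r=14: -8+33=25 >-7, r--
l=1 r=13: -8+31=23 >-7, r--
l=1 r=12: -8+25=17 >-7, r--
l=1 r=11: -8+20=12 >-7, r--
l=1 r=10: -8+18=10 >-7, r--
l=1 r=9: -8+16=8 >-7, r--
l=1 r=8: -8+14=6 >-7, r--
l=1 r=7: -8+6=-2 >-7, r--
l=1 r=6: -8+4=-4 >-7, r--
l=1 r=5: -8+0=-8 <-7, l++
l=2 r=5: -7+0=-7, found

(-7, 0)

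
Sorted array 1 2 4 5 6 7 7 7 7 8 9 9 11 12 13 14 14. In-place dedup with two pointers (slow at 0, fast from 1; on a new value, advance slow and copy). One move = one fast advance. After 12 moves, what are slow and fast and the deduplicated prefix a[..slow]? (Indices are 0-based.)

slow=8, fast=13, prefix=[1, 2, 4, 5, 6, 7, 8, 9, 11]

(s=0,f=1) a[fast]=2≠a[slow]=1 write a[1]=2 → slow++,fast++
(s=1,f=2) a[fast]=4≠a[slow]=2 write a[2]=4 → slow++,fast++
(s=2,f=3) a[fast]=5≠a[slow]=4 write a[3]=5 → slow++,fast++
(s=3,f=4) a[fast]=6≠a[slow]=5 write a[4]=6 → slow++,fast++
(s=4,f=5) a[fast]=7≠a[slow]=6 write a[5]=7 → slow++,fast++
(s=5,f=6) a[fast]=7=a[slow] dup → fast++
(s=5,f=7) a[fast]=7=a[slow] dup → fast++
(s=5,f=8) a[fast]=7=a[slow] dup → fast++
(s=5,f=9) a[fast]=8≠a[slow]=7 write a[6]=8 → slow++,fast++
(s=6,f=10) a[fast]=9≠a[slow]=8 write a[7]=9 → slow++,fast++
(s=7,f=11) a[fast]=9=a[slow] dup → fast++
(s=7,f=12) a[fast]=11≠a[slow]=9 write a[8]=11 → slow++,fast++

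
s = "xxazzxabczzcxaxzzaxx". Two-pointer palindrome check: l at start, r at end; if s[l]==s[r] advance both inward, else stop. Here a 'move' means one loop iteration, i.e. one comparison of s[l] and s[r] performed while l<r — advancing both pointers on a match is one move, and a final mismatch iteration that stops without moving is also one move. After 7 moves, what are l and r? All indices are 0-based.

l=0 r=19: 'x'=='x', l++,r--
l=1 r=18: 'x'=='x', l++,r--
l=2 r=17: 'a'=='a', l++,r--
l=3 r=16: 'z'=='z', l++,r--
l=4 r=15: 'z'=='z', l++,r--
l=5 r=14: 'x'=='x', l++,r--
l=6 r=13: 'a'=='a', l++,r--

l=7, r=12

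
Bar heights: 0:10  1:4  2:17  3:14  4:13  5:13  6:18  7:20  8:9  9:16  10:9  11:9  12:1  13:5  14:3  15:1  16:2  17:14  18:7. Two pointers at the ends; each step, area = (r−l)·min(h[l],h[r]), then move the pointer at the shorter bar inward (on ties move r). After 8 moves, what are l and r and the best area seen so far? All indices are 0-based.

l=2, r=12, best area=210

l=0 r=18: min(10,7)*18=126 best=126 *, r--
l=0 r=17: min(10,14)*17=170 best=170 *, l++
l=1 r=17: min(4,14)*16=64 best=170, l++
l=2 r=17: min(17,14)*15=210 best=210 *, r--
l=2 r=16: min(17,2)*14=28 best=210, r--
l=2 r=15: min(17,1)*13=13 best=210, r--
l=2 r=14: min(17,3)*12=36 best=210, r--
l=2 r=13: min(17,5)*11=55 best=210, r--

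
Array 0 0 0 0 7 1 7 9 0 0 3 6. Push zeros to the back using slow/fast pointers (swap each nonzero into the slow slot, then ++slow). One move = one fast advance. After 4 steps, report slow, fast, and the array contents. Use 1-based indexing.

slow=1 fast=1: a[fast]=0, fast++
slow=1 fast=2: a[fast]=0, fast++
slow=1 fast=3: a[fast]=0, fast++
slow=1 fast=4: a[fast]=0, fast++

slow=1, fast=5, a=[0, 0, 0, 0, 7, 1, 7, 9, 0, 0, 3, 6]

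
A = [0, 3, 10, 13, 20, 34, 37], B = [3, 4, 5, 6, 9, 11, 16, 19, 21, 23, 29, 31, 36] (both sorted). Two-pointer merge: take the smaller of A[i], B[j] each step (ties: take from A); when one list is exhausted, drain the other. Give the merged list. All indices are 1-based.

[i=1,j=1] A[i]=0<=B[j]=3 take 0 → i++
[i=2,j=1] A[i]=3<=B[j]=3 take 3 → i++
[i=3,j=1] A[i]=10>B[j]=3 take 3 → j++
[i=3,j=2] A[i]=10>B[j]=4 take 4 → j++
[i=3,j=3] A[i]=10>B[j]=5 take 5 → j++
[i=3,j=4] A[i]=10>B[j]=6 take 6 → j++
[i=3,j=5] A[i]=10>B[j]=9 take 9 → j++
[i=3,j=6] A[i]=10<=B[j]=11 take 10 → i++
[i=4,j=6] A[i]=13>B[j]=11 take 11 → j++
[i=4,j=7] A[i]=13<=B[j]=16 take 13 → i++
[i=5,j=7] A[i]=20>B[j]=16 take 16 → j++
[i=5,j=8] A[i]=20>B[j]=19 take 19 → j++
[i=5,j=9] A[i]=20<=B[j]=21 take 20 → i++
[i=6,j=9] A[i]=34>B[j]=21 take 21 → j++
[i=6,j=10] A[i]=34>B[j]=23 take 23 → j++
[i=6,j=11] A[i]=34>B[j]=29 take 29 → j++
[i=6,j=12] A[i]=34>B[j]=31 take 31 → j++
[i=6,j=13] A[i]=34<=B[j]=36 take 34 → i++
[i=7,j=13] A[i]=37>B[j]=36 take 36 → j++
[i=7,j=14] B done, take A[i]=37 → i++

[0, 3, 3, 4, 5, 6, 9, 10, 11, 13, 16, 19, 20, 21, 23, 29, 31, 34, 36, 37]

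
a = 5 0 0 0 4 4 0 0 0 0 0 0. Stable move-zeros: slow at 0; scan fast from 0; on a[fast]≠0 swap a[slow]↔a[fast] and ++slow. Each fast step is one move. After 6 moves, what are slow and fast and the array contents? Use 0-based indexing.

slow=3, fast=6, a=[5, 4, 4, 0, 0, 0, 0, 0, 0, 0, 0, 0]

slow=0 fast=0: a[fast]=5≠0 swap→a[0]=5, slow++,fast++
slow=1 fast=1: a[fast]=0, fast++
slow=1 fast=2: a[fast]=0, fast++
slow=1 fast=3: a[fast]=0, fast++
slow=1 fast=4: a[fast]=4≠0 swap→a[1]=4, slow++,fast++
slow=2 fast=5: a[fast]=4≠0 swap→a[2]=4, slow++,fast++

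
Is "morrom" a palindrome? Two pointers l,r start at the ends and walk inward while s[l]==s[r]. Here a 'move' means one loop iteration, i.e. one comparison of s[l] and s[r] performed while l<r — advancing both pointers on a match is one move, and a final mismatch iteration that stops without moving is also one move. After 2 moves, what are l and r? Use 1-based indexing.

l=3, r=4

[1,6] 'm'=='m' → l++,r--
[2,5] 'o'=='o' → l++,r--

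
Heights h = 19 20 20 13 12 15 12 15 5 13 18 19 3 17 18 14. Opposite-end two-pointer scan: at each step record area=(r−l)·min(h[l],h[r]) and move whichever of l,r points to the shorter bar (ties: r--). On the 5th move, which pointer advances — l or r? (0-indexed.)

l=0 r=15: min(19,14)*15=210 best=210 *, r--
l=0 r=14: min(19,18)*14=252 best=252 *, r--
l=0 r=13: min(19,17)*13=221 best=252, r--
l=0 r=12: min(19,3)*12=36 best=252, r--
l=0 r=11: min(19,19)*11=209 best=252, r--

r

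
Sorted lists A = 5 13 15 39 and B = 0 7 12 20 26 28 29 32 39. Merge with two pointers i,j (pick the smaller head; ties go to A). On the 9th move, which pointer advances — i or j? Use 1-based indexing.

j

[i=1,j=1] A[i]=5>B[j]=0 take 0 → j++
[i=1,j=2] A[i]=5<=B[j]=7 take 5 → i++
[i=2,j=2] A[i]=13>B[j]=7 take 7 → j++
[i=2,j=3] A[i]=13>B[j]=12 take 12 → j++
[i=2,j=4] A[i]=13<=B[j]=20 take 13 → i++
[i=3,j=4] A[i]=15<=B[j]=20 take 15 → i++
[i=4,j=4] A[i]=39>B[j]=20 take 20 → j++
[i=4,j=5] A[i]=39>B[j]=26 take 26 → j++
[i=4,j=6] A[i]=39>B[j]=28 take 28 → j++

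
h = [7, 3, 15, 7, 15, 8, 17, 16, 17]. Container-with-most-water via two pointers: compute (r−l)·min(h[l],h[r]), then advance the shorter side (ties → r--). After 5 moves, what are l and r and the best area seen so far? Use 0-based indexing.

l=5, r=8, best area=90

[0,8] min(7,17)*8=56 best=56 * → l++
[1,8] min(3,17)*7=21 best=56 → l++
[2,8] min(15,17)*6=90 best=90 * → l++
[3,8] min(7,17)*5=35 best=90 → l++
[4,8] min(15,17)*4=60 best=90 → l++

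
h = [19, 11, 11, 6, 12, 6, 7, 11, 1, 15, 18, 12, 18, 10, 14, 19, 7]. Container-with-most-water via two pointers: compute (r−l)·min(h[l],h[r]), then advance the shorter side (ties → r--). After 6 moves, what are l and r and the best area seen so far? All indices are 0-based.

l=0 r=16: min(19,7)*16=112 best=112 *, r--
l=0 r=15: min(19,19)*15=285 best=285 *, r--
l=0 r=14: min(19,14)*14=196 best=285, r--
l=0 r=13: min(19,10)*13=130 best=285, r--
l=0 r=12: min(19,18)*12=216 best=285, r--
l=0 r=11: min(19,12)*11=132 best=285, r--

l=0, r=10, best area=285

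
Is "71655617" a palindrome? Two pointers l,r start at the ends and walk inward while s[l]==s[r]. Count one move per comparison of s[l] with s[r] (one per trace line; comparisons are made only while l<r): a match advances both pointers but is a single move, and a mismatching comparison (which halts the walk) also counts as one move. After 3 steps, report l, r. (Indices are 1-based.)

[1,8] '7'=='7' → l++,r--
[2,7] '1'=='1' → l++,r--
[3,6] '6'=='6' → l++,r--

l=4, r=5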